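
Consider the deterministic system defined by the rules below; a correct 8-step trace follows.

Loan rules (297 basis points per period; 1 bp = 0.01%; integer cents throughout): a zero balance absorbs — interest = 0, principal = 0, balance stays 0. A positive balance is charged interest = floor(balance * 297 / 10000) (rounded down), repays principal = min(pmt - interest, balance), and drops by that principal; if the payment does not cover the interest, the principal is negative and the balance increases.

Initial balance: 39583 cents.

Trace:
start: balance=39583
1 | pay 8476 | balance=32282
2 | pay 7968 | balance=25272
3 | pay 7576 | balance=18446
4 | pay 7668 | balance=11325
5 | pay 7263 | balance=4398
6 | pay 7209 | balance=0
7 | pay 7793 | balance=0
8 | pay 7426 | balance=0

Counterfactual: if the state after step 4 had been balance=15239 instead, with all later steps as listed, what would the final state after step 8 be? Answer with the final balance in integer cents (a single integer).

0

state after step 4 := balance=15239
5 | pay 7263 | balance=8428
6 | pay 7209 | balance=1469
7 | pay 7793 | balance=0
8 | pay 7426 | balance=0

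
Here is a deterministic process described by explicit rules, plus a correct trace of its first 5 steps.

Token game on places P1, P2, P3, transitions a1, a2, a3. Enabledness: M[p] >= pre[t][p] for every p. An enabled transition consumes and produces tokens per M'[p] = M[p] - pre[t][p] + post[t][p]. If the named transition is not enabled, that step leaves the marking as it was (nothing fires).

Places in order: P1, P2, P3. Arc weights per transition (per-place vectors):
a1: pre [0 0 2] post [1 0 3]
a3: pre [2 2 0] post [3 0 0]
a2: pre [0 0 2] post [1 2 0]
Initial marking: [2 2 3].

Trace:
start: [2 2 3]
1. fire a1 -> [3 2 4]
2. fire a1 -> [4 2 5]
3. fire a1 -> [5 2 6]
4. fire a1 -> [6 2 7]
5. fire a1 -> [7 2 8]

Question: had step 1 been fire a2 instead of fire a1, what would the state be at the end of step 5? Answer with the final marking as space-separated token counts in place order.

(re-executing from step 1 with the substitution; state before step 1: [2 2 3])
1. fire a2 -> [3 4 1]
2. fire a1 -> [3 4 1]
3. fire a1 -> [3 4 1]
4. fire a1 -> [3 4 1]
5. fire a1 -> [3 4 1]

3 4 1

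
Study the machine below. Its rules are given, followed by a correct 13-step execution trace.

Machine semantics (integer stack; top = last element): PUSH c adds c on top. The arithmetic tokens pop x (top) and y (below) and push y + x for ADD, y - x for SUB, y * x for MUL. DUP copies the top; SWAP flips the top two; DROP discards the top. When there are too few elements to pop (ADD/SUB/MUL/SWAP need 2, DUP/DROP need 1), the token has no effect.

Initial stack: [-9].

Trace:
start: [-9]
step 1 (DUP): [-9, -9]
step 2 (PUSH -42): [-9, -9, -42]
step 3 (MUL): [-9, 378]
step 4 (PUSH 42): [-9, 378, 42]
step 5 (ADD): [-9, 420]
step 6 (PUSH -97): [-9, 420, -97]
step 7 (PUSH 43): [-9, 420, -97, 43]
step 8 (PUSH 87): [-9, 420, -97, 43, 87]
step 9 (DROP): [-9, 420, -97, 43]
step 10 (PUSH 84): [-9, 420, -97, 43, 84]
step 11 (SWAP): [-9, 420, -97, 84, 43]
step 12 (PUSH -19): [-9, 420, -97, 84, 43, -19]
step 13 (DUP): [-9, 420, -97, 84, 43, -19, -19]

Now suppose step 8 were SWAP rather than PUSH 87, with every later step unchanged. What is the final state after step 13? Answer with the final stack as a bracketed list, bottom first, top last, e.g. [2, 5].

[-9, 420, 84, 43, -19, -19]

(re-executing from step 8 with the substitution; state before step 8: [-9, 420, -97, 43])
step 8 (SWAP): [-9, 420, 43, -97]
step 9 (DROP): [-9, 420, 43]
step 10 (PUSH 84): [-9, 420, 43, 84]
step 11 (SWAP): [-9, 420, 84, 43]
step 12 (PUSH -19): [-9, 420, 84, 43, -19]
step 13 (DUP): [-9, 420, 84, 43, -19, -19]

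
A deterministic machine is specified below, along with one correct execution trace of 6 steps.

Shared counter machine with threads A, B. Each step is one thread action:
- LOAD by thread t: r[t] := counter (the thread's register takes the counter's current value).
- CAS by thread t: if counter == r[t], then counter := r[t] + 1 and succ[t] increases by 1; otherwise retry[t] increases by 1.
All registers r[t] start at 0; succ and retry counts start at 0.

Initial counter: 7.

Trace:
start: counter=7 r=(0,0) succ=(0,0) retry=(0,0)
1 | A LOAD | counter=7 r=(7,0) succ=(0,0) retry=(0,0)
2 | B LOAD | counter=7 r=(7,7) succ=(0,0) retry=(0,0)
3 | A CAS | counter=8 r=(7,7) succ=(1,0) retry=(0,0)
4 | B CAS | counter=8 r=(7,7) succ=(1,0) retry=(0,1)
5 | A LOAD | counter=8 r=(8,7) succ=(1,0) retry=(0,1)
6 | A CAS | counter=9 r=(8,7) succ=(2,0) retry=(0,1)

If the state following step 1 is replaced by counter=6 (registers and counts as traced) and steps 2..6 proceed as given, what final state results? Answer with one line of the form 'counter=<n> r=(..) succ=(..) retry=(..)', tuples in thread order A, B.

state after step 1 := counter=6 r=(7,0) succ=(0,0) retry=(0,0)
2 | B LOAD | counter=6 r=(7,6) succ=(0,0) retry=(0,0)
3 | A CAS | counter=6 r=(7,6) succ=(0,0) retry=(1,0)
4 | B CAS | counter=7 r=(7,6) succ=(0,1) retry=(1,0)
5 | A LOAD | counter=7 r=(7,6) succ=(0,1) retry=(1,0)
6 | A CAS | counter=8 r=(7,6) succ=(1,1) retry=(1,0)

counter=8 r=(7,6) succ=(1,1) retry=(1,0)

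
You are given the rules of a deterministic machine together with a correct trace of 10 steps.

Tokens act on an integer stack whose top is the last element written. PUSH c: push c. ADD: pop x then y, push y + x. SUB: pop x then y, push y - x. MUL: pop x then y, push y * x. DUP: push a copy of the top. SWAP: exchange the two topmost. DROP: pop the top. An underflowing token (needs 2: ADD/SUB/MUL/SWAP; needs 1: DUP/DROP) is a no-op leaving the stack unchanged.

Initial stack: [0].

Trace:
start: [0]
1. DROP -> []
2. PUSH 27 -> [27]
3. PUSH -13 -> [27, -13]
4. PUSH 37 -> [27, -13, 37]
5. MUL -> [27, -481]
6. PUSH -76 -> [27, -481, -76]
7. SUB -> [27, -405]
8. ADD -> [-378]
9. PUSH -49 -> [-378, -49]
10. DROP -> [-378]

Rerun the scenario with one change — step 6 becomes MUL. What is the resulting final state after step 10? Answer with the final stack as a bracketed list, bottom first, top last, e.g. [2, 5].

[-12987]

(re-executing from step 6 with the substitution; state before step 6: [27, -481])
6. MUL -> [-12987]
7. SUB -> [-12987]
8. ADD -> [-12987]
9. PUSH -49 -> [-12987, -49]
10. DROP -> [-12987]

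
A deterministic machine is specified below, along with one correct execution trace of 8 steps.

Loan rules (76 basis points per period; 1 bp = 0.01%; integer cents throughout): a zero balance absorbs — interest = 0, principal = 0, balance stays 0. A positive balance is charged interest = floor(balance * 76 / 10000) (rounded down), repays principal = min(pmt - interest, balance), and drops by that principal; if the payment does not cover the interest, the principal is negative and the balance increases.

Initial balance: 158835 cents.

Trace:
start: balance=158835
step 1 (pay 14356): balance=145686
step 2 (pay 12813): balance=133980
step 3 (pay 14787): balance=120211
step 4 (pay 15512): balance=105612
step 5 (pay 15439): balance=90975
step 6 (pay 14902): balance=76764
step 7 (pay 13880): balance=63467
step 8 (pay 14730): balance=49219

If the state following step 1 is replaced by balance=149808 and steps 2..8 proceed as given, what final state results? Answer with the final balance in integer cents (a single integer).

state after step 1 := balance=149808
step 2 (pay 12813): balance=138133
step 3 (pay 14787): balance=124395
step 4 (pay 15512): balance=109828
step 5 (pay 15439): balance=95223
step 6 (pay 14902): balance=81044
step 7 (pay 13880): balance=67779
step 8 (pay 14730): balance=53564

53564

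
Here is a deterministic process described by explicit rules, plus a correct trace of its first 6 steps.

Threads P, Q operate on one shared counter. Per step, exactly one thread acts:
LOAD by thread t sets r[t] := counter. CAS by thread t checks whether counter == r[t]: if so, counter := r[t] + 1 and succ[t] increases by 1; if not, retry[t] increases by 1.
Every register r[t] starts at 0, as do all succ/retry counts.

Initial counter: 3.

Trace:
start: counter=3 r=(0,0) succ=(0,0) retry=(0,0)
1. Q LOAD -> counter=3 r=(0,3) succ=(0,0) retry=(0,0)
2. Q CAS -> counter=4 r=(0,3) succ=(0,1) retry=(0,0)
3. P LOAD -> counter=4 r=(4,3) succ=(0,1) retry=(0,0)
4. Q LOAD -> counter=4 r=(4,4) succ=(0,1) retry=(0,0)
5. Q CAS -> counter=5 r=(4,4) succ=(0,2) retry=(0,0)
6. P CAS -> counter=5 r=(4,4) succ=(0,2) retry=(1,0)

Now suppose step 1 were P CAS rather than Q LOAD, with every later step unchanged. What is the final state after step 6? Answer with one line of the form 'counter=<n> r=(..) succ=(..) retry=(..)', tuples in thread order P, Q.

counter=4 r=(3,3) succ=(0,1) retry=(2,1)

(re-executing from step 1 with the substitution; state before step 1: counter=3 r=(0,0) succ=(0,0) retry=(0,0))
1. P CAS -> counter=3 r=(0,0) succ=(0,0) retry=(1,0)
2. Q CAS -> counter=3 r=(0,0) succ=(0,0) retry=(1,1)
3. P LOAD -> counter=3 r=(3,0) succ=(0,0) retry=(1,1)
4. Q LOAD -> counter=3 r=(3,3) succ=(0,0) retry=(1,1)
5. Q CAS -> counter=4 r=(3,3) succ=(0,1) retry=(1,1)
6. P CAS -> counter=4 r=(3,3) succ=(0,1) retry=(2,1)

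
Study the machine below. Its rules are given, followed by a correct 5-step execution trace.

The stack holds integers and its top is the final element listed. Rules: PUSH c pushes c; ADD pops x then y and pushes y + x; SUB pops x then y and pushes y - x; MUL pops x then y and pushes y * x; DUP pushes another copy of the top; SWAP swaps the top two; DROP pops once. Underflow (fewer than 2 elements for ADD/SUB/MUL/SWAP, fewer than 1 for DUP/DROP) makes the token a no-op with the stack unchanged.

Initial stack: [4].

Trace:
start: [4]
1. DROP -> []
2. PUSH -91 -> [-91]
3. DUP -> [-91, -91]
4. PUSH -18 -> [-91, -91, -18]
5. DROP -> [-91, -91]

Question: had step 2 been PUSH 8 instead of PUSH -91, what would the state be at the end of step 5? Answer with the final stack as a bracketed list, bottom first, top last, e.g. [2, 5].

[8, 8]

(re-executing from step 2 with the substitution; state before step 2: [])
2. PUSH 8 -> [8]
3. DUP -> [8, 8]
4. PUSH -18 -> [8, 8, -18]
5. DROP -> [8, 8]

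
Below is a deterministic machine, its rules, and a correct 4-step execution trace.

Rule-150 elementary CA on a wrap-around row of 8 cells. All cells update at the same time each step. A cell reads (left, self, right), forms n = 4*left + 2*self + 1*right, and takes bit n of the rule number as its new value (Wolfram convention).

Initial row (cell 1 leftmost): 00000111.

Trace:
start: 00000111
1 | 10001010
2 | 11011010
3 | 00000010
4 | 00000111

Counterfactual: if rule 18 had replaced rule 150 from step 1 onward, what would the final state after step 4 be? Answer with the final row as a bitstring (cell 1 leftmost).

00000000

(re-executing steps 1..4 under rule 18; state before step 1: 00000111)
1 | 10001000
2 | 01010101
3 | 00000000
4 | 00000000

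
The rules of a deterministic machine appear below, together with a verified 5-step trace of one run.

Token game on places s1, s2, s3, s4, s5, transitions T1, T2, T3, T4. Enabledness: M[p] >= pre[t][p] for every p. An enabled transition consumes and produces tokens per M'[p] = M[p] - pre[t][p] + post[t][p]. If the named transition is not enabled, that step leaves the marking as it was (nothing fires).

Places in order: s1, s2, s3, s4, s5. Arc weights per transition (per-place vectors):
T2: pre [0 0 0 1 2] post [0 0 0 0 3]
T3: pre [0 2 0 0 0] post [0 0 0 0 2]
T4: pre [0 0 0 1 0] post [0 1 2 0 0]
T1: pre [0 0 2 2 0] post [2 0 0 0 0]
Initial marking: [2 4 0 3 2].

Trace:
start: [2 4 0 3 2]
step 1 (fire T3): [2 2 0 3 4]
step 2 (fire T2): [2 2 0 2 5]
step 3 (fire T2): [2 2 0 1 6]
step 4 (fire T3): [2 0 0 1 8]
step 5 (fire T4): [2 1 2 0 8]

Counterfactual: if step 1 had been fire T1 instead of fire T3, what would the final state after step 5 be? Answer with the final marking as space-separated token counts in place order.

2 3 2 0 6

(re-executing from step 1 with the substitution; state before step 1: [2 4 0 3 2])
step 1 (fire T1): [2 4 0 3 2]
step 2 (fire T2): [2 4 0 2 3]
step 3 (fire T2): [2 4 0 1 4]
step 4 (fire T3): [2 2 0 1 6]
step 5 (fire T4): [2 3 2 0 6]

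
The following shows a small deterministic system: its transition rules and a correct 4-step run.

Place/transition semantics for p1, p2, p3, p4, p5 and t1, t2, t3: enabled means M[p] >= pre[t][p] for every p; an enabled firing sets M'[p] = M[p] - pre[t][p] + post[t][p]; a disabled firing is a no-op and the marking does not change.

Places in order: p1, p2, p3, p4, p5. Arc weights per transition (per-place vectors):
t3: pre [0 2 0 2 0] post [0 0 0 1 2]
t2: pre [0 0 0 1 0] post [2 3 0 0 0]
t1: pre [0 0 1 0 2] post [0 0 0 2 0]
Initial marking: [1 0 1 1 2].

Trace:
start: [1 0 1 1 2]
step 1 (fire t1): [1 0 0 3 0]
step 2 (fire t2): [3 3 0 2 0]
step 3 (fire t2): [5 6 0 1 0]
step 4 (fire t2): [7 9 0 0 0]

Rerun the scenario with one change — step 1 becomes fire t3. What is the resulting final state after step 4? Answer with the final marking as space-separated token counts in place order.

3 3 1 0 2

(re-executing from step 1 with the substitution; state before step 1: [1 0 1 1 2])
step 1 (fire t3): [1 0 1 1 2]
step 2 (fire t2): [3 3 1 0 2]
step 3 (fire t2): [3 3 1 0 2]
step 4 (fire t2): [3 3 1 0 2]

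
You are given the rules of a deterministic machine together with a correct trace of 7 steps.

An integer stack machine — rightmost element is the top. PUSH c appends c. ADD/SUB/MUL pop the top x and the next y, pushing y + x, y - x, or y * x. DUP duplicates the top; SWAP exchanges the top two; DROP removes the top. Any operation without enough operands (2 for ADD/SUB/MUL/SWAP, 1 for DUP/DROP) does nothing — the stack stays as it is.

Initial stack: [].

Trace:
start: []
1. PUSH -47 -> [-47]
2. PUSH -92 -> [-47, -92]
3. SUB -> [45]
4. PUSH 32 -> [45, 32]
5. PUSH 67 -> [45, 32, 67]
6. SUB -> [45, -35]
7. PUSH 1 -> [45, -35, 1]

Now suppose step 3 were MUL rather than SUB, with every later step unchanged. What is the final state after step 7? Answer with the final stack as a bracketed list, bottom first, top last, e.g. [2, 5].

(re-executing from step 3 with the substitution; state before step 3: [-47, -92])
3. MUL -> [4324]
4. PUSH 32 -> [4324, 32]
5. PUSH 67 -> [4324, 32, 67]
6. SUB -> [4324, -35]
7. PUSH 1 -> [4324, -35, 1]

[4324, -35, 1]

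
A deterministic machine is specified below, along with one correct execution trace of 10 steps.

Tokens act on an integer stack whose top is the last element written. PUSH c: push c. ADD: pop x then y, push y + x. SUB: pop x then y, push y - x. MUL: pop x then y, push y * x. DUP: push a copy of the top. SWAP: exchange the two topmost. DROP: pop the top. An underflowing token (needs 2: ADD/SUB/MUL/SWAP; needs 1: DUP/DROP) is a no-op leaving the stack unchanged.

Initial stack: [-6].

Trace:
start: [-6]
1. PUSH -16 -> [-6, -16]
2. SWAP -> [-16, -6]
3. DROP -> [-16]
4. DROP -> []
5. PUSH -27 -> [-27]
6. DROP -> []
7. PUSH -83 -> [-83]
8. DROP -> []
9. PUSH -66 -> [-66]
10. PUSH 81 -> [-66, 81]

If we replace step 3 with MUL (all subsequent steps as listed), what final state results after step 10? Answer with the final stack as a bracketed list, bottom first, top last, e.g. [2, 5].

(re-executing from step 3 with the substitution; state before step 3: [-16, -6])
3. MUL -> [96]
4. DROP -> []
5. PUSH -27 -> [-27]
6. DROP -> []
7. PUSH -83 -> [-83]
8. DROP -> []
9. PUSH -66 -> [-66]
10. PUSH 81 -> [-66, 81]

[-66, 81]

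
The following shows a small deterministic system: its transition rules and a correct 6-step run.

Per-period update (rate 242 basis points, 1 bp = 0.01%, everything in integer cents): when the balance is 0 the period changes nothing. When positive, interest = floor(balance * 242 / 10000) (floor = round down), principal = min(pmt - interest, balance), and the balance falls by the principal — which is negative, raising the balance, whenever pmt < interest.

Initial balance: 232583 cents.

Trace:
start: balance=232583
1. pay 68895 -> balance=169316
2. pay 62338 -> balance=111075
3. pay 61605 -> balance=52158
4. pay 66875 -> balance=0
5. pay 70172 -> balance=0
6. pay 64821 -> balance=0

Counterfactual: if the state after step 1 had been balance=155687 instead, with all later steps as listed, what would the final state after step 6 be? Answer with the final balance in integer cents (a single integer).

0

state after step 1 := balance=155687
2. pay 62338 -> balance=97116
3. pay 61605 -> balance=37861
4. pay 66875 -> balance=0
5. pay 70172 -> balance=0
6. pay 64821 -> balance=0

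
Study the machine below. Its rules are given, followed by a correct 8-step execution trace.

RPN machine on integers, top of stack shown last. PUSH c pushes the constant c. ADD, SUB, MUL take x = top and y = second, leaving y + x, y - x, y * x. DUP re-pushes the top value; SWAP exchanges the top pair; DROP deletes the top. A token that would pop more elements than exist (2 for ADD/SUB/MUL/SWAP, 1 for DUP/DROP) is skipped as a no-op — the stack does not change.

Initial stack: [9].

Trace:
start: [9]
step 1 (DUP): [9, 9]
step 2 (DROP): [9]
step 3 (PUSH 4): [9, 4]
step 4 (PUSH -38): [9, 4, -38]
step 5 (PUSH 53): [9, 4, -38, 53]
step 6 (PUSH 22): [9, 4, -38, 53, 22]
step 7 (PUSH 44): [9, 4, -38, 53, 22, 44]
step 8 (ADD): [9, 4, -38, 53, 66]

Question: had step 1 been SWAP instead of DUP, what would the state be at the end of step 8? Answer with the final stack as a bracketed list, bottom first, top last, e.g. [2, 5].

[4, -38, 53, 66]

(re-executing from step 1 with the substitution; state before step 1: [9])
step 1 (SWAP): [9]
step 2 (DROP): []
step 3 (PUSH 4): [4]
step 4 (PUSH -38): [4, -38]
step 5 (PUSH 53): [4, -38, 53]
step 6 (PUSH 22): [4, -38, 53, 22]
step 7 (PUSH 44): [4, -38, 53, 22, 44]
step 8 (ADD): [4, -38, 53, 66]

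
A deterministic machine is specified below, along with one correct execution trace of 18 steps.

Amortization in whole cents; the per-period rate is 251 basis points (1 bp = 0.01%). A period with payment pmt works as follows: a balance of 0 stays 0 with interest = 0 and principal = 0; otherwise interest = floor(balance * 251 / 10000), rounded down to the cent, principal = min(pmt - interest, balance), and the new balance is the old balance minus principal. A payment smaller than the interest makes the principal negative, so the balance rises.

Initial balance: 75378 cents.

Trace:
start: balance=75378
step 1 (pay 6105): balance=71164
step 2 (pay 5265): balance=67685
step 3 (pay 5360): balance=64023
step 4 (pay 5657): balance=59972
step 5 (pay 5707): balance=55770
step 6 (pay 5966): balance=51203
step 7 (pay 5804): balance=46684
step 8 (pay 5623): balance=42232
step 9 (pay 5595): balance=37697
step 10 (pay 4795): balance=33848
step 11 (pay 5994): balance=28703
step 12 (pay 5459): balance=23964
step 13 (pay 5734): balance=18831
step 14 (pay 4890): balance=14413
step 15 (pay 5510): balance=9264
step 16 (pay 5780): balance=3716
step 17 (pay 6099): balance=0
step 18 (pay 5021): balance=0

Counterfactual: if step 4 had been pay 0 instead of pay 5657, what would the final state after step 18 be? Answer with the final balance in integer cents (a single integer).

635

(re-executing from step 4 with the substitution; state before step 4: balance=64023)
step 4 (pay 0): balance=65629
step 5 (pay 5707): balance=61569
step 6 (pay 5966): balance=57148
step 7 (pay 5804): balance=52778
step 8 (pay 5623): balance=48479
step 9 (pay 5595): balance=44100
step 10 (pay 4795): balance=40411
step 11 (pay 5994): balance=35431
step 12 (pay 5459): balance=30861
step 13 (pay 5734): balance=25901
step 14 (pay 4890): balance=21661
step 15 (pay 5510): balance=16694
step 16 (pay 5780): balance=11333
step 17 (pay 6099): balance=5518
step 18 (pay 5021): balance=635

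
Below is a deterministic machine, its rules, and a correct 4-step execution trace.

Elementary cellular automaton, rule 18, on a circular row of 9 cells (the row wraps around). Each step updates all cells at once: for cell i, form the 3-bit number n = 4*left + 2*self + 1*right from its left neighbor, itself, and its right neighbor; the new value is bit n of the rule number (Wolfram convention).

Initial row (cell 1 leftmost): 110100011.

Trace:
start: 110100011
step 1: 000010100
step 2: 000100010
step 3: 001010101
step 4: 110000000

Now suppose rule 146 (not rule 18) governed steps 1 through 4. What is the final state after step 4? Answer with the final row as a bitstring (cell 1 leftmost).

010101001

(re-executing steps 1..4 under rule 146; state before step 1: 110100011)
step 1: 100010101
step 2: 010100000
step 3: 100010000
step 4: 010101001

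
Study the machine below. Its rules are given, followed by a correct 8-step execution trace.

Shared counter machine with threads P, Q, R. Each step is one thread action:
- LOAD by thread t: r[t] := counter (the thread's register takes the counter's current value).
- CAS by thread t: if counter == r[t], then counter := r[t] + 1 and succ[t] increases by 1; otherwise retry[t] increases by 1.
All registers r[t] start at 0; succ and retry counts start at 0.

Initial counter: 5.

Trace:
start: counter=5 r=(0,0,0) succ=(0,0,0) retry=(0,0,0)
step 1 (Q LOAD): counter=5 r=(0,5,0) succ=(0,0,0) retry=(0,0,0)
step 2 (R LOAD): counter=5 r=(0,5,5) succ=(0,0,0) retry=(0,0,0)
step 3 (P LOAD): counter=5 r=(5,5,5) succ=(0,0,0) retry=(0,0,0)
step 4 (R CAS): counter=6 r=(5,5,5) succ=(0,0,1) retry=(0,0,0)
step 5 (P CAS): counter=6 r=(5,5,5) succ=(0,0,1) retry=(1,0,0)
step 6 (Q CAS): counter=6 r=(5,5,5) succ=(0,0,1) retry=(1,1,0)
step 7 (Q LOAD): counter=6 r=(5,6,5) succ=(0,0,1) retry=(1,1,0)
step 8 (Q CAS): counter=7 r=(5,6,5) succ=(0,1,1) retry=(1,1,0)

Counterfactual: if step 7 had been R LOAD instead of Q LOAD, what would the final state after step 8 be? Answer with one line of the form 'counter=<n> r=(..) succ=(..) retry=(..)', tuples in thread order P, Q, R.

counter=6 r=(5,5,6) succ=(0,0,1) retry=(1,2,0)

(re-executing from step 7 with the substitution; state before step 7: counter=6 r=(5,5,5) succ=(0,0,1) retry=(1,1,0))
step 7 (R LOAD): counter=6 r=(5,5,6) succ=(0,0,1) retry=(1,1,0)
step 8 (Q CAS): counter=6 r=(5,5,6) succ=(0,0,1) retry=(1,2,0)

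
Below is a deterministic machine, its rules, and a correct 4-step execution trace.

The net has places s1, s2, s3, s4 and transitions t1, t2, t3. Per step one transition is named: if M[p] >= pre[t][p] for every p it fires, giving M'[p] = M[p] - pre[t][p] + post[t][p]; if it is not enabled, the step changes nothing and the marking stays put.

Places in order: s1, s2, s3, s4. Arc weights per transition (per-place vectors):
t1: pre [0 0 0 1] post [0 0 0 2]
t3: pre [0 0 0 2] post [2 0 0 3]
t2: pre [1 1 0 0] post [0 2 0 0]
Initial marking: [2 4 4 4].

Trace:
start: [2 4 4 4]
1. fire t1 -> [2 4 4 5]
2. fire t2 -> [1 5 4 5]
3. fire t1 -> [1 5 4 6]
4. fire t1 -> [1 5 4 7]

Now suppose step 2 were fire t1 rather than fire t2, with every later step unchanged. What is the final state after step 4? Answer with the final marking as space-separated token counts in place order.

(re-executing from step 2 with the substitution; state before step 2: [2 4 4 5])
2. fire t1 -> [2 4 4 6]
3. fire t1 -> [2 4 4 7]
4. fire t1 -> [2 4 4 8]

2 4 4 8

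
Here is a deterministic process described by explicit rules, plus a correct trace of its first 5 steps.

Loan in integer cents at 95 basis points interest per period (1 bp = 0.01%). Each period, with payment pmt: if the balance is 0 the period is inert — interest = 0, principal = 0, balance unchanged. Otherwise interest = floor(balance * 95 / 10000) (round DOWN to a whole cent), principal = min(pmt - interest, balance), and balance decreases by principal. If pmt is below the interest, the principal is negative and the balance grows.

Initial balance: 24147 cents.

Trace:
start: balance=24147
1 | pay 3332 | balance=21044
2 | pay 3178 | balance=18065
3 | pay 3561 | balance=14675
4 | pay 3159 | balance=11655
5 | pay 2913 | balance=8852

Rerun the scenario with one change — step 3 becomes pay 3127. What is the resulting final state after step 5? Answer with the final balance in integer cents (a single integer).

9294

(re-executing from step 3 with the substitution; state before step 3: balance=18065)
3 | pay 3127 | balance=15109
4 | pay 3159 | balance=12093
5 | pay 2913 | balance=9294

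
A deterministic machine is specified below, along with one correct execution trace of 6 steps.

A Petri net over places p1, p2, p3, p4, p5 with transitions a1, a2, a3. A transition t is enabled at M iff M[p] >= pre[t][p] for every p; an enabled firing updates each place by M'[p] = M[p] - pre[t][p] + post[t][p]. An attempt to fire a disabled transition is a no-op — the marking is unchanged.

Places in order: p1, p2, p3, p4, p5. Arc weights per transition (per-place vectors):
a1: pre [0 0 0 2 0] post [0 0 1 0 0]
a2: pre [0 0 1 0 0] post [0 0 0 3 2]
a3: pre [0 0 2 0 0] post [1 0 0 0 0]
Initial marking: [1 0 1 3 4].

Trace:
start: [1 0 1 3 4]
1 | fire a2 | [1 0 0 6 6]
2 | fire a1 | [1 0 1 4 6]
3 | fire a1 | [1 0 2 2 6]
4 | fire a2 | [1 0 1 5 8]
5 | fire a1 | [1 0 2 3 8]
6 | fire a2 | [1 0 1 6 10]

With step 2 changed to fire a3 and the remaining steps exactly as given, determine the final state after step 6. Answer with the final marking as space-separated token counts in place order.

1 0 0 8 10

(re-executing from step 2 with the substitution; state before step 2: [1 0 0 6 6])
2 | fire a3 | [1 0 0 6 6]
3 | fire a1 | [1 0 1 4 6]
4 | fire a2 | [1 0 0 7 8]
5 | fire a1 | [1 0 1 5 8]
6 | fire a2 | [1 0 0 8 10]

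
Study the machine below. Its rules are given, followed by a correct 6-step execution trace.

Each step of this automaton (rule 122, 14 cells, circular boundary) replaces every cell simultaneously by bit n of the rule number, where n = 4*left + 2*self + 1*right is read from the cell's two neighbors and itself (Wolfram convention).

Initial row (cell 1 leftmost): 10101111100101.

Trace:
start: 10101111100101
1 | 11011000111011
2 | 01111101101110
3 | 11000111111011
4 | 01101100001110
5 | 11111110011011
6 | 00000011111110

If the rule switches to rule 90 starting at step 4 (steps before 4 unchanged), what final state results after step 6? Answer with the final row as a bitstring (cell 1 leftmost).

(re-executing steps 4..6 under rule 90; state before step 4: 11000111111011)
4 | 01101100001010
5 | 11101110010001
6 | 00101011101011

00101011101011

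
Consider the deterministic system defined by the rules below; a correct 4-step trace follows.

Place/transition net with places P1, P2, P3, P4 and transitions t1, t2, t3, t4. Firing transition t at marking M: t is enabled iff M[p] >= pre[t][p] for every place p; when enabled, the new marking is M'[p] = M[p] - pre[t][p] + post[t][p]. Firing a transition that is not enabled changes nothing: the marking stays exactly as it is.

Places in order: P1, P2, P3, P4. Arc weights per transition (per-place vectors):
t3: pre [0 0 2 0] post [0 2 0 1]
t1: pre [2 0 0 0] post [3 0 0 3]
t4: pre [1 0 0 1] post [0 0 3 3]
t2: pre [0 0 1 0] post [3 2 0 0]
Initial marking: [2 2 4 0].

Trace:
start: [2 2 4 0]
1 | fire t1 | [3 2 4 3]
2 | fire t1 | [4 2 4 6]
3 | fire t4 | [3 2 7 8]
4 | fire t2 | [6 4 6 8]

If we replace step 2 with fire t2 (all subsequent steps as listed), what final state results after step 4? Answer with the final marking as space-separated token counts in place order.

8 6 5 5

(re-executing from step 2 with the substitution; state before step 2: [3 2 4 3])
2 | fire t2 | [6 4 3 3]
3 | fire t4 | [5 4 6 5]
4 | fire t2 | [8 6 5 5]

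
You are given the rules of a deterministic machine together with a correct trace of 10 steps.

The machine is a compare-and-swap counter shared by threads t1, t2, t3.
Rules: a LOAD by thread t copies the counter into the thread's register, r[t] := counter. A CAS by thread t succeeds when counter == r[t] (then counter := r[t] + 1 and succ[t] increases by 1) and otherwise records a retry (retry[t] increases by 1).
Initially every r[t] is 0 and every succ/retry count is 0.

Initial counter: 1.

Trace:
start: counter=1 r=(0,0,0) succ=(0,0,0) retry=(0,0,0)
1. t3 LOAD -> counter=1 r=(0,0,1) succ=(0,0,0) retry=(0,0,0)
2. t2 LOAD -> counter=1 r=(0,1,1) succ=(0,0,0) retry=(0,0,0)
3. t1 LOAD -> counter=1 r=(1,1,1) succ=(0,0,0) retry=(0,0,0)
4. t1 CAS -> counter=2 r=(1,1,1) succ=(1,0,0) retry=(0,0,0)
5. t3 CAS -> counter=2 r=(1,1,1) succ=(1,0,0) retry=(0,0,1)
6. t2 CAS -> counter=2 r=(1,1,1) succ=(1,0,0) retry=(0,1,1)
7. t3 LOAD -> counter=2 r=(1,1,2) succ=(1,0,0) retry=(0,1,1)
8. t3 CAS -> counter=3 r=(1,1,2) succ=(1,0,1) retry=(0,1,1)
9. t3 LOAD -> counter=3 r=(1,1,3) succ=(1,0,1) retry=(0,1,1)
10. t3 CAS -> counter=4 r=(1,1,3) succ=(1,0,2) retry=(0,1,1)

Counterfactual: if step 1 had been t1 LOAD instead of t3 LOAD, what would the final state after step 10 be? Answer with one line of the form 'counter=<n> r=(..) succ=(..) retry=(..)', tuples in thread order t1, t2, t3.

counter=4 r=(1,1,3) succ=(1,0,2) retry=(0,1,1)

(re-executing from step 1 with the substitution; state before step 1: counter=1 r=(0,0,0) succ=(0,0,0) retry=(0,0,0))
1. t1 LOAD -> counter=1 r=(1,0,0) succ=(0,0,0) retry=(0,0,0)
2. t2 LOAD -> counter=1 r=(1,1,0) succ=(0,0,0) retry=(0,0,0)
3. t1 LOAD -> counter=1 r=(1,1,0) succ=(0,0,0) retry=(0,0,0)
4. t1 CAS -> counter=2 r=(1,1,0) succ=(1,0,0) retry=(0,0,0)
5. t3 CAS -> counter=2 r=(1,1,0) succ=(1,0,0) retry=(0,0,1)
6. t2 CAS -> counter=2 r=(1,1,0) succ=(1,0,0) retry=(0,1,1)
7. t3 LOAD -> counter=2 r=(1,1,2) succ=(1,0,0) retry=(0,1,1)
8. t3 CAS -> counter=3 r=(1,1,2) succ=(1,0,1) retry=(0,1,1)
9. t3 LOAD -> counter=3 r=(1,1,3) succ=(1,0,1) retry=(0,1,1)
10. t3 CAS -> counter=4 r=(1,1,3) succ=(1,0,2) retry=(0,1,1)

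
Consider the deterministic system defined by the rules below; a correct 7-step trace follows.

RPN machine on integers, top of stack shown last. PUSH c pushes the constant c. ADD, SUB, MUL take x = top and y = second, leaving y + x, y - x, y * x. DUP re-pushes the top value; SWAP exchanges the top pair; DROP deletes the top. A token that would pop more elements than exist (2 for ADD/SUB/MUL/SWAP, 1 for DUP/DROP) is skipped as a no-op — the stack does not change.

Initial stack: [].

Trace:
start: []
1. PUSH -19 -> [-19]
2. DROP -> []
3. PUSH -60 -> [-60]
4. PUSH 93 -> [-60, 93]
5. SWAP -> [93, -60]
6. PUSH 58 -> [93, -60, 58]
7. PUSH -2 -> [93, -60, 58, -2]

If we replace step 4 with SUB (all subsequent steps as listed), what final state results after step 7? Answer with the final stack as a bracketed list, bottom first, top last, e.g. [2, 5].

(re-executing from step 4 with the substitution; state before step 4: [-60])
4. SUB -> [-60]
5. SWAP -> [-60]
6. PUSH 58 -> [-60, 58]
7. PUSH -2 -> [-60, 58, -2]

[-60, 58, -2]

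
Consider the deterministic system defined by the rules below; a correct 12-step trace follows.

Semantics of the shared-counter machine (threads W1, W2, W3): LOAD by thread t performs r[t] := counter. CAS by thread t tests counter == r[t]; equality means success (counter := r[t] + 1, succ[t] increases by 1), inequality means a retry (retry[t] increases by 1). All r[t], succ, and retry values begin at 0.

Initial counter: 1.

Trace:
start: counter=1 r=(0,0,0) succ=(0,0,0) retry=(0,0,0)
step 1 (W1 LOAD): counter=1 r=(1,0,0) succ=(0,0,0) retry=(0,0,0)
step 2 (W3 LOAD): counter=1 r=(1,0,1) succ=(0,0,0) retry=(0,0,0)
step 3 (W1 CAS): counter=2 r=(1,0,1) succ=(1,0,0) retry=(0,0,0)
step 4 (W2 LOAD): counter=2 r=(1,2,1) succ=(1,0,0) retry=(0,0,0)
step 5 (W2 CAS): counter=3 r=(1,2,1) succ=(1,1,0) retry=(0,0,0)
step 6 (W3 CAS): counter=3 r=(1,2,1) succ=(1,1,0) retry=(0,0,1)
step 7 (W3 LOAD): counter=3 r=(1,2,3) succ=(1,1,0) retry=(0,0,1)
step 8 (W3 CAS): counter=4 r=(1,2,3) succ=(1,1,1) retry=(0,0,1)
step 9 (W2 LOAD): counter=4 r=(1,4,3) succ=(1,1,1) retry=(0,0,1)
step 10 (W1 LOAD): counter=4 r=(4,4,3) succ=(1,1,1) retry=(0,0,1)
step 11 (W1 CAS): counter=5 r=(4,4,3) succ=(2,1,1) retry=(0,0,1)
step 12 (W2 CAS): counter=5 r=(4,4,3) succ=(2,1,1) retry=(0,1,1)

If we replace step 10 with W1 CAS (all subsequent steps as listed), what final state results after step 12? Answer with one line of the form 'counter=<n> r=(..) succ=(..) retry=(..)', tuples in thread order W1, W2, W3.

counter=5 r=(1,4,3) succ=(1,2,1) retry=(2,0,1)

(re-executing from step 10 with the substitution; state before step 10: counter=4 r=(1,4,3) succ=(1,1,1) retry=(0,0,1))
step 10 (W1 CAS): counter=4 r=(1,4,3) succ=(1,1,1) retry=(1,0,1)
step 11 (W1 CAS): counter=4 r=(1,4,3) succ=(1,1,1) retry=(2,0,1)
step 12 (W2 CAS): counter=5 r=(1,4,3) succ=(1,2,1) retry=(2,0,1)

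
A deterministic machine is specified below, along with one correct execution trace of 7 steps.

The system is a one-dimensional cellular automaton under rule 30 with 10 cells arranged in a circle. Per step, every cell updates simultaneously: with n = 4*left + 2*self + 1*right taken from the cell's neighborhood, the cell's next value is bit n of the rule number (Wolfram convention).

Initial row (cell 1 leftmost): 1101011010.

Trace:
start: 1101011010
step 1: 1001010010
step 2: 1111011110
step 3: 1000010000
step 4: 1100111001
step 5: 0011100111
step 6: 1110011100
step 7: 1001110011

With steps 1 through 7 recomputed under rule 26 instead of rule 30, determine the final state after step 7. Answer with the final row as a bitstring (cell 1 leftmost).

(re-executing steps 1..7 under rule 26; state before step 1: 1101011010)
step 1: 1000010000
step 2: 0100101001
step 3: 0011000110
step 4: 0110101101
step 5: 0100001000
step 6: 1010010100
step 7: 0001100011

0001100011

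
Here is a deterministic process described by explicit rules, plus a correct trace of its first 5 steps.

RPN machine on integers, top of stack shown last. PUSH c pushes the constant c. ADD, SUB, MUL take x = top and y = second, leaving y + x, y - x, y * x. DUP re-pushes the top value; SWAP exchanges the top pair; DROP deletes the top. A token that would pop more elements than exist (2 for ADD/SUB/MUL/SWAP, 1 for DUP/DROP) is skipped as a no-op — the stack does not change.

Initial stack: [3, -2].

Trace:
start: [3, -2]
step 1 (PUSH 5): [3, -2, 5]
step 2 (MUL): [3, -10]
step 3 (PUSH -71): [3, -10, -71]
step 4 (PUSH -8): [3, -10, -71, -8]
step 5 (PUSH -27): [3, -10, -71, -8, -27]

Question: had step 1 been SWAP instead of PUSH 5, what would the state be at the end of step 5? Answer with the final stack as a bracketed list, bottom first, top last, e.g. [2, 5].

[-6, -71, -8, -27]

(re-executing from step 1 with the substitution; state before step 1: [3, -2])
step 1 (SWAP): [-2, 3]
step 2 (MUL): [-6]
step 3 (PUSH -71): [-6, -71]
step 4 (PUSH -8): [-6, -71, -8]
step 5 (PUSH -27): [-6, -71, -8, -27]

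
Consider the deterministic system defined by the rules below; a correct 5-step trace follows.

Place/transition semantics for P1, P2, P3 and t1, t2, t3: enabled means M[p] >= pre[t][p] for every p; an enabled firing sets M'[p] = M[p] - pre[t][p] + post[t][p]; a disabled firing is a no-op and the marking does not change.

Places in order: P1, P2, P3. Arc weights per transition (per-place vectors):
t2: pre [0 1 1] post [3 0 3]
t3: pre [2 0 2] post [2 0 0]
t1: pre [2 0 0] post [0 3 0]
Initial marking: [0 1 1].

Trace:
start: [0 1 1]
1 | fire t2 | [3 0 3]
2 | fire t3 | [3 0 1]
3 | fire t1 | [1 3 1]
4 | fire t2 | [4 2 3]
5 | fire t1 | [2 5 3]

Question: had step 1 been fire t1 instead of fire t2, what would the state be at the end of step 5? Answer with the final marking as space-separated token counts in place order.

1 3 3

(re-executing from step 1 with the substitution; state before step 1: [0 1 1])
1 | fire t1 | [0 1 1]
2 | fire t3 | [0 1 1]
3 | fire t1 | [0 1 1]
4 | fire t2 | [3 0 3]
5 | fire t1 | [1 3 3]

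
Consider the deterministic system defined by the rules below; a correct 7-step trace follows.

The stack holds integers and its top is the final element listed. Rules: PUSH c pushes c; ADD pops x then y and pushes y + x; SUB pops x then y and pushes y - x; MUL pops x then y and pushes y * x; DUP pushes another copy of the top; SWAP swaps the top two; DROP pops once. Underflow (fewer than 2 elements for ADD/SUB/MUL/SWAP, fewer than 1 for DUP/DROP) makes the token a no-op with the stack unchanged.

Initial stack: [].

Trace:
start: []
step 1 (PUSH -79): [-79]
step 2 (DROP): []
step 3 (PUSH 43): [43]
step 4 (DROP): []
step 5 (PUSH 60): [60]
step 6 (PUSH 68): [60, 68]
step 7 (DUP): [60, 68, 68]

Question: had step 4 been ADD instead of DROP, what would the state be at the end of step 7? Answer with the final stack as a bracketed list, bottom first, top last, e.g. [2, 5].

(re-executing from step 4 with the substitution; state before step 4: [43])
step 4 (ADD): [43]
step 5 (PUSH 60): [43, 60]
step 6 (PUSH 68): [43, 60, 68]
step 7 (DUP): [43, 60, 68, 68]

[43, 60, 68, 68]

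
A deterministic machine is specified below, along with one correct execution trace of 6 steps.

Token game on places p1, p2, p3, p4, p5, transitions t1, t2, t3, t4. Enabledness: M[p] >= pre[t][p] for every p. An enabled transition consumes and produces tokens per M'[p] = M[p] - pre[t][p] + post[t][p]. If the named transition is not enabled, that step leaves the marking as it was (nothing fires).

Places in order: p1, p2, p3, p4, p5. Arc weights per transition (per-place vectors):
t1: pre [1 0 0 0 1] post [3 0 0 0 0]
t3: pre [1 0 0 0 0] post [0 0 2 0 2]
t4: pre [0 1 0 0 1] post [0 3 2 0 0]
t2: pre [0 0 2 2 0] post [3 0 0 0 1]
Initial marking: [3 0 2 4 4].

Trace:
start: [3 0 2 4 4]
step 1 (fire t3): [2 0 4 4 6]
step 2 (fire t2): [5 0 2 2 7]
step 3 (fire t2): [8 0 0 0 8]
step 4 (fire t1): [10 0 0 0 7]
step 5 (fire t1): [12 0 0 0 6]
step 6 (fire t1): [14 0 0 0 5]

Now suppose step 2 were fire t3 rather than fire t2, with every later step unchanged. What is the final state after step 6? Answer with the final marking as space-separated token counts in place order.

(re-executing from step 2 with the substitution; state before step 2: [2 0 4 4 6])
step 2 (fire t3): [1 0 6 4 8]
step 3 (fire t2): [4 0 4 2 9]
step 4 (fire t1): [6 0 4 2 8]
step 5 (fire t1): [8 0 4 2 7]
step 6 (fire t1): [10 0 4 2 6]

10 0 4 2 6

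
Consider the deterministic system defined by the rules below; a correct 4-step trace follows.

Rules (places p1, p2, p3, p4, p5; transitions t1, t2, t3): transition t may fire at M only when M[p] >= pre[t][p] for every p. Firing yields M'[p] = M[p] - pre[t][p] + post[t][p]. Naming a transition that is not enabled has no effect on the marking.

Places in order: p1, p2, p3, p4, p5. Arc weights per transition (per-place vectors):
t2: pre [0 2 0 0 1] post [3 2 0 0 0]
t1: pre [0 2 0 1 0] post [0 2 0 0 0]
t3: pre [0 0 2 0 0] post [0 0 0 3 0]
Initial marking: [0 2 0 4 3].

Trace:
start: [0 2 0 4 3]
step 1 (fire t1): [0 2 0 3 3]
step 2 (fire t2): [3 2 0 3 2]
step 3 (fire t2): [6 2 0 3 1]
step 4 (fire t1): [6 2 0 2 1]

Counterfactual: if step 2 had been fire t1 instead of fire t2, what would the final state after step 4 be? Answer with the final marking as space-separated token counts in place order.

3 2 0 1 2

(re-executing from step 2 with the substitution; state before step 2: [0 2 0 3 3])
step 2 (fire t1): [0 2 0 2 3]
step 3 (fire t2): [3 2 0 2 2]
step 4 (fire t1): [3 2 0 1 2]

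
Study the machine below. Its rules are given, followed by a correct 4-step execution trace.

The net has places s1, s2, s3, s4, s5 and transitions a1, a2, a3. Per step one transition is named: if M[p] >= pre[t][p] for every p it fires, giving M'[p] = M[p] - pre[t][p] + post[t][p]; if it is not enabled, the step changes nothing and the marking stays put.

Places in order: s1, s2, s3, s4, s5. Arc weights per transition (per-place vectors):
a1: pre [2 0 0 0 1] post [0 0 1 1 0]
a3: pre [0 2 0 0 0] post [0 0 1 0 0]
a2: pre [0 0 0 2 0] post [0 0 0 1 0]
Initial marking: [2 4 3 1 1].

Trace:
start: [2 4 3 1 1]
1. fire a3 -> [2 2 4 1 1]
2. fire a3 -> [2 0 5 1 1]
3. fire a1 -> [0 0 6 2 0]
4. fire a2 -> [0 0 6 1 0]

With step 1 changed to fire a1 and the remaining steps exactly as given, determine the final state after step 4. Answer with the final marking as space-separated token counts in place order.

0 2 5 1 0

(re-executing from step 1 with the substitution; state before step 1: [2 4 3 1 1])
1. fire a1 -> [0 4 4 2 0]
2. fire a3 -> [0 2 5 2 0]
3. fire a1 -> [0 2 5 2 0]
4. fire a2 -> [0 2 5 1 0]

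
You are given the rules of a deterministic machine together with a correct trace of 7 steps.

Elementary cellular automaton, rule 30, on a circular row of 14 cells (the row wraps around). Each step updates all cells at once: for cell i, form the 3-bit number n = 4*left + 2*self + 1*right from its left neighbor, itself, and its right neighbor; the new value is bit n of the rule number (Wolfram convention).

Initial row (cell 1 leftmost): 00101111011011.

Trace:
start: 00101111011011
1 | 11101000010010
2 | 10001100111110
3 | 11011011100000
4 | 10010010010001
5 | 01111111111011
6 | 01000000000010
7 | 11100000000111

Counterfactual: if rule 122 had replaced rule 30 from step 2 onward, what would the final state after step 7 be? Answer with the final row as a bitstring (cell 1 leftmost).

01100111100110

(re-executing steps 2..7 under rule 122; state before step 2: 11101000010010)
2 | 10110100101101
3 | 11111011011111
4 | 00001111110000
5 | 00011000011000
6 | 00111100111100
7 | 01100111100110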